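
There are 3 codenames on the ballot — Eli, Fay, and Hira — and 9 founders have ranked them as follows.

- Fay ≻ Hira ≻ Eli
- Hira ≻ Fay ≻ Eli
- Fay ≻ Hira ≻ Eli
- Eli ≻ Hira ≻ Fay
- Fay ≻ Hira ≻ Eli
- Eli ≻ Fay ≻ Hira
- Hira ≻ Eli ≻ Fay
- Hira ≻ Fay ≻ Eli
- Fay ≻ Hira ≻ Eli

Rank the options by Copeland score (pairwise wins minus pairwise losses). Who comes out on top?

Pairwise results:
  Eli vs Fay: Fay wins 6–3.
  Eli vs Hira: Hira wins 7–2.
  Fay vs Hira: Fay wins 5–4.
Copeland scores (wins − losses):
  Eli: 0 − 2 = -2
  Fay: 2 − 0 = 2
  Hira: 1 − 1 = 0
Fay has the best Copeland score.

Fay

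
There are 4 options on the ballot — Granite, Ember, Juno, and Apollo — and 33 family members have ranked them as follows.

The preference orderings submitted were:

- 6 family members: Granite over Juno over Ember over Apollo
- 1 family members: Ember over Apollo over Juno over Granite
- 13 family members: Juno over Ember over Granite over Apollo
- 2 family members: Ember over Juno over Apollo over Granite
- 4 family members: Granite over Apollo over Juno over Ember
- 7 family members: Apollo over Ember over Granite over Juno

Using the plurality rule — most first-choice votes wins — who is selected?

First-place vote totals:
  Granite: 10
  Ember: 3
  Juno: 13
  Apollo: 7
Juno has the most first-place votes.

Juno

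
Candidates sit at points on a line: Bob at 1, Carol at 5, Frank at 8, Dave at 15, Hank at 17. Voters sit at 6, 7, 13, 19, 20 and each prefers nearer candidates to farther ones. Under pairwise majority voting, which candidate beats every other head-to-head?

With single-peaked preferences on a line, the Condorcet winner is the candidate closest to the median voter.
The median voter (position 13) is closest to Dave at 15.
Check: Dave vs Bob — voters closer to Dave: 3 of 5.

Dave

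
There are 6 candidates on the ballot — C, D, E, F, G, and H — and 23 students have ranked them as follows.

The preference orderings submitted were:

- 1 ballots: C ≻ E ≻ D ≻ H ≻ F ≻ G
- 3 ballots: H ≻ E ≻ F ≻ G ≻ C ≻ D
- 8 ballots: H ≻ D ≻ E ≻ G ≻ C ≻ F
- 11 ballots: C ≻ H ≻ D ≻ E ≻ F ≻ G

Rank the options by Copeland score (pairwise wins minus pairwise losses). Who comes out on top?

C

Pairwise results:
  C vs D: C wins 15–8.
  C vs E: C wins 12–11.
  C vs F: C wins 20–3.
  C vs G: C wins 12–11.
  C vs H: C wins 12–11.
  D vs E: D wins 19–4.
  D vs F: D wins 20–3.
  D vs G: D wins 20–3.
  D vs H: H wins 22–1.
  E vs F: E wins 23–0.
  E vs G: E wins 23–0.
  E vs H: H wins 22–1.
  F vs G: F wins 15–8.
  F vs H: H wins 23–0.
  G vs H: H wins 23–0.
Copeland scores (wins − losses):
  C: 5 − 0 = 5
  D: 3 − 2 = 1
  E: 2 − 3 = -1
  F: 1 − 4 = -3
  G: 0 − 5 = -5
  H: 4 − 1 = 3
C has the best Copeland score.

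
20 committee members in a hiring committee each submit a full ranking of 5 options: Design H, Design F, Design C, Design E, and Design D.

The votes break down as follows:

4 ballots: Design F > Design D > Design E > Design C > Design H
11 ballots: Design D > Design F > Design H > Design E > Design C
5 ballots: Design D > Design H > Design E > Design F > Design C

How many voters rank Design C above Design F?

Ballots ranking Design C above Design F: 0.
Ballots ranking Design F above Design C: 4+11+5 = 20.
So 0 of 20 voters prefer Design C to Design F.

0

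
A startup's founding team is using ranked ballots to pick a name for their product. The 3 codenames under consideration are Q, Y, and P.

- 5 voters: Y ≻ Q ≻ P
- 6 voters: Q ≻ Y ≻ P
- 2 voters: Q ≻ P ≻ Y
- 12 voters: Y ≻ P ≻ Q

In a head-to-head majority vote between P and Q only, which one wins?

Ballots ranking P above Q: 12.
Ballots ranking Q above P: 5+6+2 = 13.
Q wins the head-to-head, 13–12.

Q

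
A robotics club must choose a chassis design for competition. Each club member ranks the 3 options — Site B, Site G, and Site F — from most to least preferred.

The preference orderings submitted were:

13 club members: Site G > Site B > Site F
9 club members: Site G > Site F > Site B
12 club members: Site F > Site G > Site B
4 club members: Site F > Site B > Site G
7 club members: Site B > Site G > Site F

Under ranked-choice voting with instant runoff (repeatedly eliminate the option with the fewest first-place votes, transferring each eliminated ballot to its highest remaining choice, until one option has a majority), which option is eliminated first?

Site B

Round 1: Site G 22, Site F 16, Site B 7. Site B has the fewest and is eliminated.
Round 2: Site G 29, Site F 16. Site G has a majority.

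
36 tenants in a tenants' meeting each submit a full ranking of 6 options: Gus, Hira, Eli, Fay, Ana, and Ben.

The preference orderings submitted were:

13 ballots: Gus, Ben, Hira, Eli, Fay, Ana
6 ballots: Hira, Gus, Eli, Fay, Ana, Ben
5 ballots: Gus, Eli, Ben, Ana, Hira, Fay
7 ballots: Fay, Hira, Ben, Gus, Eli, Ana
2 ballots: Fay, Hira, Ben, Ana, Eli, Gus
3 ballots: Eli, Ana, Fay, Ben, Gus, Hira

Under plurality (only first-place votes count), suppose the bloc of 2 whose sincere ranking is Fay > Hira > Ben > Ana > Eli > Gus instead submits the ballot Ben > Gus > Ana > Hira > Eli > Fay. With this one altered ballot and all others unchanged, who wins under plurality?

First-place totals with the altered ballot: Gus 18, Hira 6, Eli 3, Fay 7, Ana 0, Ben 2.
The winner is unchanged: still Gus.

Gus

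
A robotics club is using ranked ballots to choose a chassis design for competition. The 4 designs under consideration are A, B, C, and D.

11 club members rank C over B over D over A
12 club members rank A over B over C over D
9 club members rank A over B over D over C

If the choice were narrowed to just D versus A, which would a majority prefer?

A

Ballots ranking D above A: 11.
Ballots ranking A above D: 12+9 = 21.
A wins the head-to-head, 21–11.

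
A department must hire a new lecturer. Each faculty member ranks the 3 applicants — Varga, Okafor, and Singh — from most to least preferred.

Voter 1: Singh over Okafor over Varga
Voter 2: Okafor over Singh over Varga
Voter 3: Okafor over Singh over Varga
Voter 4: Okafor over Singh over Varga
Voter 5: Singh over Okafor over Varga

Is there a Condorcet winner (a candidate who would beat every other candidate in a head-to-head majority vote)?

Head-to-head results (5 voters total):
Varga vs Okafor: Okafor wins 5–0.
Varga vs Singh: Singh wins 5–0.
Okafor vs Singh: Okafor wins 3–2.
Okafor beats each rival — Varga (5–0), Singh (3–2) — so Okafor is the Condorcet winner.

Yes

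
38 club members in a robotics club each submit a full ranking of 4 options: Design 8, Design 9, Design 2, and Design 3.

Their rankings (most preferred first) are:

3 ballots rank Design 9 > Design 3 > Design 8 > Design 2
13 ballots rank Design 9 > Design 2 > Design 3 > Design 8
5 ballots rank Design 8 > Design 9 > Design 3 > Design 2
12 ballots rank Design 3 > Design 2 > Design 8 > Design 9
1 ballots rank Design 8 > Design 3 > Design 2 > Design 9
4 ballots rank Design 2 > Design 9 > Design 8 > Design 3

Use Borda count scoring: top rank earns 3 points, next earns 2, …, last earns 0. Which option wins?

Borda scores:
  Design 8: 3·1 + 13·0 + 5·3 + 12·1 + 3 + 4·1 = 37
  Design 9: 3·3 + 13·3 + 5·2 + 12·0 + 0 + 4·2 = 66
  Design 2: 3·0 + 13·2 + 5·0 + 12·2 + 1 + 4·3 = 63
  Design 3: 3·2 + 13·1 + 5·1 + 12·3 + 2 + 4·0 = 62
Design 9 has the highest total.

Design 9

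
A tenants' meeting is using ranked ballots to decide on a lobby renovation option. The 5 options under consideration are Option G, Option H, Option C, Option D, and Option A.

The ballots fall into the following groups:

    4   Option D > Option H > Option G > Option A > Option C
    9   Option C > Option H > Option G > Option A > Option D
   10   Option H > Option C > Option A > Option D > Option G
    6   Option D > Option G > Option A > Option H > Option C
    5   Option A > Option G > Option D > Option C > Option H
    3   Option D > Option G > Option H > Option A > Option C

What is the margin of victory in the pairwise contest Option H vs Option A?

Ballots ranking Option H above Option A: 4+9+10+3 = 26.
Ballots ranking Option A above Option H: 6+5 = 11.
Option H wins 26–11, a margin of 15.

15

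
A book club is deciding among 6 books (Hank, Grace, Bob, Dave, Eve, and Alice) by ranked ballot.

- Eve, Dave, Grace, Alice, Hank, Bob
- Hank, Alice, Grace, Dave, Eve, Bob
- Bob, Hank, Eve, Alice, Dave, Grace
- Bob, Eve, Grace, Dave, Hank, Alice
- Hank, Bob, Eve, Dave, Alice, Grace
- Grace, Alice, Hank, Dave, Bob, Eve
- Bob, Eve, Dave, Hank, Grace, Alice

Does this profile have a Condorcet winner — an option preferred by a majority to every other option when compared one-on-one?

Head-to-head results (7 voters total):
Hank vs Grace: Hank wins 4–3.
Hank vs Bob: Hank wins 4–3.
Hank vs Dave: Hank wins 4–3.
Hank vs Eve: Hank wins 4–3.
Hank vs Alice: Hank wins 5–2.
Grace vs Bob: Bob wins 4–3.
Grace vs Dave: Dave wins 4–3.
Grace vs Eve: Eve wins 5–2.
Grace vs Alice: Grace wins 4–3.
Bob vs Dave: Bob wins 4–3.
Bob vs Eve: Bob wins 5–2.
Bob vs Alice: Bob wins 4–3.
Dave vs Eve: Eve wins 5–2.
Dave vs Alice: Dave wins 4–3.
Eve vs Alice: Eve wins 5–2.
Hank beats each rival — Grace (4–3), Bob (4–3), Dave (4–3), Eve (4–3), Alice (5–2) — so Hank is the Condorcet winner.

Yes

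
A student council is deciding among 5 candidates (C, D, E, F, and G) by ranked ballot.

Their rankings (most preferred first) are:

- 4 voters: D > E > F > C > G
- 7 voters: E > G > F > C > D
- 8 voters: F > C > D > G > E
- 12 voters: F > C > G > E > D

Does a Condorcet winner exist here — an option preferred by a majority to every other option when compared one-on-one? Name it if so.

Head-to-head results (31 voters total):
C vs D: C wins 27–4.
C vs E: C wins 20–11.
C vs F: F wins 31–0.
C vs G: C wins 24–7.
D vs E: E wins 19–12.
D vs F: F wins 27–4.
D vs G: G wins 19–12.
E vs F: F wins 20–11.
E vs G: G wins 20–11.
F vs G: F wins 24–7.
F beats each rival — C (31–0), D (27–4), E (20–11), G (24–7) — so F is the Condorcet winner.

F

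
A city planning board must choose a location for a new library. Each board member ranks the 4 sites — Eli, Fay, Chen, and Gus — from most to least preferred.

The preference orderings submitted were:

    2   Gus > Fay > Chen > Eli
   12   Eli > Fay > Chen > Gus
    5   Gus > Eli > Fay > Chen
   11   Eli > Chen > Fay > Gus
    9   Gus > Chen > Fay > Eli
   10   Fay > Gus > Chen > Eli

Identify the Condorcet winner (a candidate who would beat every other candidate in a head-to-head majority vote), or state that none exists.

Head-to-head results (49 voters total):
Eli vs Fay: Eli wins 28–21.
Eli vs Chen: Eli wins 28–21.
Eli vs Gus: Gus wins 26–23.
Fay vs Chen: Fay wins 29–20.
Fay vs Gus: Fay wins 33–16.
Chen vs Gus: Gus wins 26–23.
No candidate beats all others: Eli beats Fay beats Gus beats Eli, a majority cycle.

There is no Condorcet winner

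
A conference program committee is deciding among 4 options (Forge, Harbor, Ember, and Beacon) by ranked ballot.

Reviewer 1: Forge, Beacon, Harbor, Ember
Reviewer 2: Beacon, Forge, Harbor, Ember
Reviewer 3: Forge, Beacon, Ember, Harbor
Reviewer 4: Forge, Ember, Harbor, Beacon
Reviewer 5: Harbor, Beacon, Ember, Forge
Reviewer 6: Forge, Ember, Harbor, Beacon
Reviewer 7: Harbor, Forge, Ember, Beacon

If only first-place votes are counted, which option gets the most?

Forge

First-place vote totals:
  Forge: 4
  Harbor: 2
  Ember: 0
  Beacon: 1
Forge has the most first-place votes.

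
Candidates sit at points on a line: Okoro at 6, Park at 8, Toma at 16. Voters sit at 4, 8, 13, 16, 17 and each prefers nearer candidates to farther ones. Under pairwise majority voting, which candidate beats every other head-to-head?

With single-peaked preferences on a line, the Condorcet winner is the candidate closest to the median voter.
The median voter (position 13) is closest to Toma at 16.
Check: Toma vs Park — voters closer to Toma: 3 of 5.

Toma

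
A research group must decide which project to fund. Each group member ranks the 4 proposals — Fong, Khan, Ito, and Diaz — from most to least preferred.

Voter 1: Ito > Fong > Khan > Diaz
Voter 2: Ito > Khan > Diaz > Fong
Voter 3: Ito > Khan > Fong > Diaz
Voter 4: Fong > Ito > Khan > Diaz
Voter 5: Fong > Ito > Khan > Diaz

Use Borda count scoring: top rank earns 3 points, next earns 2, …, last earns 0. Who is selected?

Ito

Borda scores:
  Fong: 2 + 0 + 1 + 3 + 3 = 9
  Khan: 1 + 2 + 2 + 1 + 1 = 7
  Ito: 3 + 3 + 3 + 2 + 2 = 13
  Diaz: 0 + 1 + 0 + 0 + 0 = 1
Ito has the highest total.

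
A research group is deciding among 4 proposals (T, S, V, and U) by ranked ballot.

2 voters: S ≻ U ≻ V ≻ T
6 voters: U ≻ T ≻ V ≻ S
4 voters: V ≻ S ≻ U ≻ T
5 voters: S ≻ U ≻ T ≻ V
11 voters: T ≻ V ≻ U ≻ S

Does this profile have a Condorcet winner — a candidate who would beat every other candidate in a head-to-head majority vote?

No

Head-to-head results (28 voters total):
T vs S: T wins 17–11.
T vs V: T wins 22–6.
T vs U: U wins 17–11.
S vs V: V wins 21–7.
S vs U: U wins 17–11.
V vs U: V wins 15–13.
No candidate beats all others: T beats V beats U beats T, a majority cycle.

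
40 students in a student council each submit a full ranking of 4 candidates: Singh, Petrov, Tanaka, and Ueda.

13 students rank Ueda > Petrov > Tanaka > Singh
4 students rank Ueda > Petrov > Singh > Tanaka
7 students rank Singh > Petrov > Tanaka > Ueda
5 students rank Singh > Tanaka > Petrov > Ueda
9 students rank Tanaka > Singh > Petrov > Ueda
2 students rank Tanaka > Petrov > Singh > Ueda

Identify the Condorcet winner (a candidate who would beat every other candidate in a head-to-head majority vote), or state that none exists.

Head-to-head results (40 voters total):
Singh vs Petrov: Singh wins 21–19.
Singh vs Tanaka: Tanaka wins 24–16.
Singh vs Ueda: Singh wins 23–17.
Petrov vs Tanaka: Petrov wins 24–16.
Petrov vs Ueda: Petrov wins 23–17.
Tanaka vs Ueda: Tanaka wins 23–17.
No candidate beats all others: Singh beats Petrov beats Tanaka beats Singh, a majority cycle.

There is no Condorcet winner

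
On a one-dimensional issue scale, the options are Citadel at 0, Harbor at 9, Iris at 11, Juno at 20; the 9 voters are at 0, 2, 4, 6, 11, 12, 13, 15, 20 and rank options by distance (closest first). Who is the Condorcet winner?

With single-peaked preferences on a line, the Condorcet winner is the candidate closest to the median voter.
The median voter (position 11) is closest to Iris at 11.
Check: Iris vs Juno — voters closer to Iris: 8 of 9.

Iris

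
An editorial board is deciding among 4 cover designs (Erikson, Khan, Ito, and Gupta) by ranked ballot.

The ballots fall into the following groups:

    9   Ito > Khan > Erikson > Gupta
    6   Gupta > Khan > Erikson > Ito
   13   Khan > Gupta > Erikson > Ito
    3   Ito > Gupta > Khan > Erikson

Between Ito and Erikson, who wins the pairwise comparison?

Ballots ranking Ito above Erikson: 9+3 = 12.
Ballots ranking Erikson above Ito: 6+13 = 19.
Erikson wins the head-to-head, 19–12.

Erikson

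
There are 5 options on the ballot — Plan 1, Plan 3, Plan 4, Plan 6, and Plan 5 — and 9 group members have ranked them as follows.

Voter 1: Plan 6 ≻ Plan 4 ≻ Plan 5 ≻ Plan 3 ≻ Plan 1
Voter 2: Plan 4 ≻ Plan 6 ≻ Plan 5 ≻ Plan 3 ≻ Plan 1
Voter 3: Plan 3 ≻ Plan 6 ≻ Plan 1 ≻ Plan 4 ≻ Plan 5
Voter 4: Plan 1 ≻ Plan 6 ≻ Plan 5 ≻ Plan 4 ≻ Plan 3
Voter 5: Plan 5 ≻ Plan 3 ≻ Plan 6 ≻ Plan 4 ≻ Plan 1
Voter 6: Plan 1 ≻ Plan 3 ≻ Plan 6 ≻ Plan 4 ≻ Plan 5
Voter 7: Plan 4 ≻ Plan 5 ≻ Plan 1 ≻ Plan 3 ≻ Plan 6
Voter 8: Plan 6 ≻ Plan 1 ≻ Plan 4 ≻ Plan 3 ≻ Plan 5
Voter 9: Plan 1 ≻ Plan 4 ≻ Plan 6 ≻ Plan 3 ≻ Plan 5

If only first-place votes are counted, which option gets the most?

First-place vote totals:
  Plan 1: 3
  Plan 3: 1
  Plan 4: 2
  Plan 6: 2
  Plan 5: 1
Plan 1 has the most first-place votes.

Plan 1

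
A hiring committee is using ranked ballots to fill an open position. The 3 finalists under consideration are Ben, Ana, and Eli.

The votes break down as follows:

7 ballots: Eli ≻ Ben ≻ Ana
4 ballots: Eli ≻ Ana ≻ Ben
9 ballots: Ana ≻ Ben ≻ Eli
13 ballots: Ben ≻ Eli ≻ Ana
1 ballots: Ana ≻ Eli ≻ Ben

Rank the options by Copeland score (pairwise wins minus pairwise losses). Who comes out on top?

Ben

Pairwise results:
  Ben vs Ana: Ben wins 20–14.
  Ben vs Eli: Ben wins 22–12.
  Ana vs Eli: Eli wins 24–10.
Copeland scores (wins − losses):
  Ben: 2 − 0 = 2
  Ana: 0 − 2 = -2
  Eli: 1 − 1 = 0
Ben has the best Copeland score.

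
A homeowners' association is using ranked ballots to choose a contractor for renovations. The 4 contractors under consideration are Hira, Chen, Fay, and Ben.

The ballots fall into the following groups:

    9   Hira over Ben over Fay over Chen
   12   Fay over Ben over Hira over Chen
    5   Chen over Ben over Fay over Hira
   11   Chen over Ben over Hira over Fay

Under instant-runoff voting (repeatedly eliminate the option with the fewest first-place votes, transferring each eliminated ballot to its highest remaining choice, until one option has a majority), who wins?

Round 1: Chen 16, Fay 12, Hira 9, Ben 0. Ben has the fewest and is eliminated.
Round 2: Chen 16, Fay 12, Hira 9. Hira has the fewest and is eliminated.
Round 3: Fay 21, Chen 16. Fay has a majority.

Fay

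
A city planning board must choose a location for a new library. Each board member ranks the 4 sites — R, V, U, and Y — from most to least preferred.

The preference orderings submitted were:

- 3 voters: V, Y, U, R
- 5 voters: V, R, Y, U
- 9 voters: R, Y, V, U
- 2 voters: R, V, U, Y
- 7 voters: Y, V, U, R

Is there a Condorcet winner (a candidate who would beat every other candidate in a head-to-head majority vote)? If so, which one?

There is no Condorcet winner

Head-to-head results (26 voters total):
R vs V: V wins 15–11.
R vs U: R wins 16–10.
R vs Y: R wins 16–10.
V vs U: V wins 26–0.
V vs Y: Y wins 16–10.
U vs Y: Y wins 24–2.
No candidate beats all others: R beats Y beats V beats R, a majority cycle.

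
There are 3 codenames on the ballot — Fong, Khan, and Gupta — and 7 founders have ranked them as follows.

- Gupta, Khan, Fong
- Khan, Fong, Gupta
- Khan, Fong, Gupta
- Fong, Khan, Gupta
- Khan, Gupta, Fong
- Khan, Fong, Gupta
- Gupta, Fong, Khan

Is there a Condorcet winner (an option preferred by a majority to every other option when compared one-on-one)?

Head-to-head results (7 voters total):
Fong vs Khan: Khan wins 5–2.
Fong vs Gupta: Fong wins 4–3.
Khan vs Gupta: Khan wins 5–2.
Khan beats each rival — Fong (5–2), Gupta (5–2) — so Khan is the Condorcet winner.

Yes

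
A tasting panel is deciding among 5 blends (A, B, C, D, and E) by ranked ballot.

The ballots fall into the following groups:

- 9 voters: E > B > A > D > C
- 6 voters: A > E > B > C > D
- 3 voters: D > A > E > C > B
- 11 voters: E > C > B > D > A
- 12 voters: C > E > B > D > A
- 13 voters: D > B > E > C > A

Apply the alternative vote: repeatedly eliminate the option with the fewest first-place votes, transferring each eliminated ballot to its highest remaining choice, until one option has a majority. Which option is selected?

Round 1: E 20, D 16, C 12, A 6, B 0. B has the fewest and is eliminated.
Round 2: E 20, D 16, C 12, A 6. A has the fewest and is eliminated.
Round 3: E 26, D 16, C 12. C has the fewest and is eliminated.
Round 4: E 38, D 16. E has a majority.

E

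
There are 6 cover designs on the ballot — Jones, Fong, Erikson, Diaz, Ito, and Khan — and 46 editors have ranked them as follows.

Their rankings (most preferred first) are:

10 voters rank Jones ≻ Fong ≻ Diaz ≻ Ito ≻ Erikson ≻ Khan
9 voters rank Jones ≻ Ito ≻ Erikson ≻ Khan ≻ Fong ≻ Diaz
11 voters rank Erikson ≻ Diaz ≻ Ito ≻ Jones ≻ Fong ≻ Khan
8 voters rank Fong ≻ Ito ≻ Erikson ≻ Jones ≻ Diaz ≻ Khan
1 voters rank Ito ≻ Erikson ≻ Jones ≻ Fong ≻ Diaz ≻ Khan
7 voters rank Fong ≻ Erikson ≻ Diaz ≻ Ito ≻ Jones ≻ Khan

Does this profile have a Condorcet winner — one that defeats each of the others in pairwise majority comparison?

No

Head-to-head results (46 voters total):
Jones vs Fong: Jones wins 31–15.
Jones vs Erikson: Erikson wins 27–19.
Jones vs Diaz: Jones wins 28–18.
Jones vs Ito: Ito wins 27–19.
Jones vs Khan: Jones wins 46–0.
Fong vs Erikson: Fong wins 25–21.
Fong vs Diaz: Fong wins 35–11.
Fong vs Ito: Fong wins 25–21.
Fong vs Khan: Fong wins 37–9.
Erikson vs Diaz: Erikson wins 36–10.
Erikson vs Ito: Ito wins 28–18.
Erikson vs Khan: Erikson wins 46–0.
Diaz vs Ito: Diaz wins 28–18.
Diaz vs Khan: Diaz wins 37–9.
Ito vs Khan: Ito wins 46–0.
No candidate beats all others: Jones beats Fong beats Erikson beats Jones, a majority cycle.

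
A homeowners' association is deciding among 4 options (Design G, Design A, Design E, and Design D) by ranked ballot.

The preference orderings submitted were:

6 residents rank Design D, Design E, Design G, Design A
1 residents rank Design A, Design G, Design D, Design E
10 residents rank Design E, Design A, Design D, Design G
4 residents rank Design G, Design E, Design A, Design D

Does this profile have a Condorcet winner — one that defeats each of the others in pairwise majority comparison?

Yes

Head-to-head results (21 voters total):
Design G vs Design A: Design A wins 11–10.
Design G vs Design E: Design E wins 16–5.
Design G vs Design D: Design D wins 16–5.
Design A vs Design E: Design E wins 20–1.
Design A vs Design D: Design A wins 15–6.
Design E vs Design D: Design E wins 14–7.
Design E beats each rival — Design G (16–5), Design A (20–1), Design D (14–7) — so Design E is the Condorcet winner.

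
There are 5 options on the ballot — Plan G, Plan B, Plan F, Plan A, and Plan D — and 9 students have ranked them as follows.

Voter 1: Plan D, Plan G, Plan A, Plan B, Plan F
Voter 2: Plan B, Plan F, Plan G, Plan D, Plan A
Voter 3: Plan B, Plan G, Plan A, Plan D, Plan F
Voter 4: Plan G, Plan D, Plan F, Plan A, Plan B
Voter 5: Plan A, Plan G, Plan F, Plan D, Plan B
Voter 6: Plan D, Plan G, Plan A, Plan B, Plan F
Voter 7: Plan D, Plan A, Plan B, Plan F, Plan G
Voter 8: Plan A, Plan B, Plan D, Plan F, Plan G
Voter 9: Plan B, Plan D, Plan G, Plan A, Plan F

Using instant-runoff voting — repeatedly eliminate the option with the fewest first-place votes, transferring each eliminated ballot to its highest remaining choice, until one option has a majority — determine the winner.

Plan D

Round 1: Plan B 3, Plan D 3, Plan A 2, Plan G 1, Plan F 0. Plan F has the fewest and is eliminated.
Round 2: Plan B 3, Plan D 3, Plan A 2, Plan G 1. Plan G has the fewest and is eliminated.
Round 3: Plan D 4, Plan B 3, Plan A 2. Plan A has the fewest and is eliminated.
Round 4: Plan D 5, Plan B 4. Plan D has a majority.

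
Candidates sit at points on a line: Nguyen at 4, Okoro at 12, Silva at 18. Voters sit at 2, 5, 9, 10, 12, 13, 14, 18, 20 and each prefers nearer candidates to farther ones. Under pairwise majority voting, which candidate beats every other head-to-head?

With single-peaked preferences on a line, the Condorcet winner is the candidate closest to the median voter.
The median voter (position 12) is closest to Okoro at 12.
Check: Okoro vs Silva — voters closer to Okoro: 7 of 9.

Okoro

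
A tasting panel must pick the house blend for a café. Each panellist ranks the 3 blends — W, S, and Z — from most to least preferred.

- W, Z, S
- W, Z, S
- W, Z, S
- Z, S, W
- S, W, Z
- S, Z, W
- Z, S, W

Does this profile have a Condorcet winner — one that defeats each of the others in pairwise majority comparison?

No

Head-to-head results (7 voters total):
W vs S: S wins 4–3.
W vs Z: W wins 4–3.
S vs Z: Z wins 5–2.
No candidate beats all others: W beats Z beats S beats W, a majority cycle.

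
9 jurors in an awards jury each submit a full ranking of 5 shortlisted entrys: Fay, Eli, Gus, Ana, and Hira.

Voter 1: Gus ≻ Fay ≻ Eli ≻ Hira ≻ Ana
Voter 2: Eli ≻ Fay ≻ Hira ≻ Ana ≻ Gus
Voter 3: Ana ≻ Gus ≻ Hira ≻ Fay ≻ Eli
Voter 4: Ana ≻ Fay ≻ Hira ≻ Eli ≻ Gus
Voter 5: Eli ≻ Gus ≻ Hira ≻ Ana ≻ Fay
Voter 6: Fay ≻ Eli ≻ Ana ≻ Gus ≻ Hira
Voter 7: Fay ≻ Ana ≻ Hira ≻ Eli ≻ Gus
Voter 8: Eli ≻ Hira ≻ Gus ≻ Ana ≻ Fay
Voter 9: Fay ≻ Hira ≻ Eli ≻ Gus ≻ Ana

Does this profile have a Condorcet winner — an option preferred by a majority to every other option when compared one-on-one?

Head-to-head results (9 voters total):
Fay vs Eli: Fay wins 6–3.
Fay vs Gus: Fay wins 5–4.
Fay vs Ana: Fay wins 5–4.
Fay vs Hira: Fay wins 6–3.
Eli vs Gus: Eli wins 7–2.
Eli vs Ana: Eli wins 6–3.
Eli vs Hira: Eli wins 5–4.
Gus vs Ana: Ana wins 5–4.
Gus vs Hira: Hira wins 5–4.
Ana vs Hira: Hira wins 5–4.
Fay beats each rival — Eli (6–3), Gus (5–4), Ana (5–4), Hira (6–3) — so Fay is the Condorcet winner.

Yes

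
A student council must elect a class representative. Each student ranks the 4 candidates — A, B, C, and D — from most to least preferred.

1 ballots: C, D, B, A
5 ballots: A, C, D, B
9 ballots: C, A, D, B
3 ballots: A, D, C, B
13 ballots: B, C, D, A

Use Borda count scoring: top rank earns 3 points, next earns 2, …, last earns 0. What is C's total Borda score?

69

Borda scores:
  A: 0 + 5·3 + 9·2 + 3·3 + 13·0 = 42
  B: 1 + 5·0 + 9·0 + 3·0 + 13·3 = 40
  C: 3 + 5·2 + 9·3 + 3·1 + 13·2 = 69
  D: 2 + 5·1 + 9·1 + 3·2 + 13·1 = 35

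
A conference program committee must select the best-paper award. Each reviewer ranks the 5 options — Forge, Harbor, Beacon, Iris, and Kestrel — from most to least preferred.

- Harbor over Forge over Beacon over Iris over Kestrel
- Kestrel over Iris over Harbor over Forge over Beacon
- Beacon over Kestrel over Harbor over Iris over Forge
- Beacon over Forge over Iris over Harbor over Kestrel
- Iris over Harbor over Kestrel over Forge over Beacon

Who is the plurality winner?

First-place vote totals:
  Forge: 0
  Harbor: 1
  Beacon: 2
  Iris: 1
  Kestrel: 1
Beacon has the most first-place votes.

Beacon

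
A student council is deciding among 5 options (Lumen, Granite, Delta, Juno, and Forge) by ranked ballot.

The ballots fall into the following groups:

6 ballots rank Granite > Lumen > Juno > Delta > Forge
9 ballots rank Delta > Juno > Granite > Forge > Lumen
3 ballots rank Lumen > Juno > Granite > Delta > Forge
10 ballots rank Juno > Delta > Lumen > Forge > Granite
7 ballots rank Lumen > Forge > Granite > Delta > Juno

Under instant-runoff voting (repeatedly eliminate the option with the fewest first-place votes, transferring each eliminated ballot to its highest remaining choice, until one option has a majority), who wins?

Round 1: Lumen 10, Juno 10, Delta 9, Granite 6, Forge 0. Forge has the fewest and is eliminated.
Round 2: Lumen 10, Juno 10, Delta 9, Granite 6. Granite has the fewest and is eliminated.
Round 3: Lumen 16, Juno 10, Delta 9. Delta has the fewest and is eliminated.
Round 4: Juno 19, Lumen 16. Juno has a majority.

Juno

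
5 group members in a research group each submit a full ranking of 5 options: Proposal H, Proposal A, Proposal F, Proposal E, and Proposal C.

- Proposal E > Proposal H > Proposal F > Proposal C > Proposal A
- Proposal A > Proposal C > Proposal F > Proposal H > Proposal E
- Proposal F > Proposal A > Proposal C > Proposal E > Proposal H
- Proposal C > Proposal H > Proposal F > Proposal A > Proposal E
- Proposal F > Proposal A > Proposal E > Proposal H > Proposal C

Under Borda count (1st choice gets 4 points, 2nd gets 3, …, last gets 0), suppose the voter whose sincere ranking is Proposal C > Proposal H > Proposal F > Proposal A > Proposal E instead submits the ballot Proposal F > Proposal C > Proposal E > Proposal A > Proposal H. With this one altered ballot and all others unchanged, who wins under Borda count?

Proposal F

Borda totals with the altered ballot: Proposal H 5, Proposal A 11, Proposal F 16, Proposal E 9, Proposal C 9.
The winner is unchanged: still Proposal F.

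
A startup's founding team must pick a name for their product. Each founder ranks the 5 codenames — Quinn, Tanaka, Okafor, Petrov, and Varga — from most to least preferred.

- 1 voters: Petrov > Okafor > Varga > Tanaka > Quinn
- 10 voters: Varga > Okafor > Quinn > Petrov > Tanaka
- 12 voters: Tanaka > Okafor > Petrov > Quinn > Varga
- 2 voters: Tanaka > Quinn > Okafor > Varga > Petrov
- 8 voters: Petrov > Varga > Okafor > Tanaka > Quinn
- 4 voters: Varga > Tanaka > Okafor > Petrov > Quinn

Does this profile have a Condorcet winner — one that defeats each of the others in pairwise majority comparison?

Head-to-head results (37 voters total):
Quinn vs Tanaka: Tanaka wins 27–10.
Quinn vs Okafor: Okafor wins 35–2.
Quinn vs Petrov: Petrov wins 25–12.
Quinn vs Varga: Varga wins 23–14.
Tanaka vs Okafor: Okafor wins 19–18.
Tanaka vs Petrov: Petrov wins 19–18.
Tanaka vs Varga: Varga wins 23–14.
Okafor vs Petrov: Okafor wins 28–9.
Okafor vs Varga: Varga wins 22–15.
Petrov vs Varga: Petrov wins 21–16.
No candidate beats all others: Okafor beats Petrov beats Varga beats Okafor, a majority cycle.

No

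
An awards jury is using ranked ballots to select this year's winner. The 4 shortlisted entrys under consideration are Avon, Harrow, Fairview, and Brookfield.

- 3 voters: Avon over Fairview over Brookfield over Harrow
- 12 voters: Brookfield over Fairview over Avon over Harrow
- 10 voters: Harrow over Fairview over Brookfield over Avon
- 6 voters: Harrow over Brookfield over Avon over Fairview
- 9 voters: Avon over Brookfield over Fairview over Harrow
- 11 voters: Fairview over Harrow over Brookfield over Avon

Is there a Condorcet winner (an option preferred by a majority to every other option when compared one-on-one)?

No

Head-to-head results (51 voters total):
Avon vs Harrow: Harrow wins 27–24.
Avon vs Fairview: Fairview wins 33–18.
Avon vs Brookfield: Brookfield wins 39–12.
Harrow vs Fairview: Fairview wins 35–16.
Harrow vs Brookfield: Harrow wins 27–24.
Fairview vs Brookfield: Brookfield wins 27–24.
No candidate beats all others: Harrow beats Brookfield beats Fairview beats Harrow, a majority cycle.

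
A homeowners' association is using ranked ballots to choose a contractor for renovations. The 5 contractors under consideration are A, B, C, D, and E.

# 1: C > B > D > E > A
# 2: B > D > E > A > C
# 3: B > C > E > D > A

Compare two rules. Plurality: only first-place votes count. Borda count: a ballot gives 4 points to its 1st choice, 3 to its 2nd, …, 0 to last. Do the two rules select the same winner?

Plurality first-place counts: A 0, B 2, C 1, D 0, E 0 → B.
Borda totals: A 1, B 11, C 7, D 6, E 5 → B.
The two rules agree on B.

Yes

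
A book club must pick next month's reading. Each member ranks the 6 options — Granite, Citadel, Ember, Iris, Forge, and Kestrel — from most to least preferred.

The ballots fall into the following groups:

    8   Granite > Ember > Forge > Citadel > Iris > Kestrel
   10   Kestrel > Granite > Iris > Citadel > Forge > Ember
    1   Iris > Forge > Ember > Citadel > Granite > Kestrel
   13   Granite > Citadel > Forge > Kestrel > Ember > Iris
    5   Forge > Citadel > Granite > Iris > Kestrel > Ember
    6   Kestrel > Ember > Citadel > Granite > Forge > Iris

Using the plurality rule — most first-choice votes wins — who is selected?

Granite

First-place vote totals:
  Granite: 21
  Citadel: 0
  Ember: 0
  Iris: 1
  Forge: 5
  Kestrel: 16
Granite has the most first-place votes.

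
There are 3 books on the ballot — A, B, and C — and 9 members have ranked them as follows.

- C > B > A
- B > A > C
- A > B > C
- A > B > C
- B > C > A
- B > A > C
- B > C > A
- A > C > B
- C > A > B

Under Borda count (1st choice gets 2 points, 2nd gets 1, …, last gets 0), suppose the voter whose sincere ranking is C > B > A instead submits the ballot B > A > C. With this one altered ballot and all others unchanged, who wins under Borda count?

B

Borda totals with the altered ballot: A 10, B 12, C 5.
The winner is unchanged: still B.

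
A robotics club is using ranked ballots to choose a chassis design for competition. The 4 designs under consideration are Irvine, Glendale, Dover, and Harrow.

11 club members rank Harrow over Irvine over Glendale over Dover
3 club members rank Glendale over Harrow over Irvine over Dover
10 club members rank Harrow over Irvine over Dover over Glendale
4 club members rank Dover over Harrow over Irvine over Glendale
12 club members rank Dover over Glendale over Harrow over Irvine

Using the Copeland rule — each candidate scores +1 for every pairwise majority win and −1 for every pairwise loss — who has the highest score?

Harrow

Pairwise results:
  Irvine vs Glendale: Irvine wins 25–15.
  Irvine vs Dover: Irvine wins 24–16.
  Irvine vs Harrow: Harrow wins 40–0.
  Glendale vs Dover: Dover wins 26–14.
  Glendale vs Harrow: Harrow wins 25–15.
  Dover vs Harrow: Harrow wins 24–16.
Copeland scores (wins − losses):
  Irvine: 2 − 1 = 1
  Glendale: 0 − 3 = -3
  Dover: 1 − 2 = -1
  Harrow: 3 − 0 = 3
Harrow has the best Copeland score.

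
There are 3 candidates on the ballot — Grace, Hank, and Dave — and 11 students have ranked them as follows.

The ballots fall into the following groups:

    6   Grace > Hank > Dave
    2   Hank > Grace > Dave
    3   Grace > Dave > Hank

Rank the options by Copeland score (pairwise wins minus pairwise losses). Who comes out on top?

Pairwise results:
  Grace vs Hank: Grace wins 9–2.
  Grace vs Dave: Grace wins 11–0.
  Hank vs Dave: Hank wins 8–3.
Copeland scores (wins − losses):
  Grace: 2 − 0 = 2
  Hank: 1 − 1 = 0
  Dave: 0 − 2 = -2
Grace has the best Copeland score.

Grace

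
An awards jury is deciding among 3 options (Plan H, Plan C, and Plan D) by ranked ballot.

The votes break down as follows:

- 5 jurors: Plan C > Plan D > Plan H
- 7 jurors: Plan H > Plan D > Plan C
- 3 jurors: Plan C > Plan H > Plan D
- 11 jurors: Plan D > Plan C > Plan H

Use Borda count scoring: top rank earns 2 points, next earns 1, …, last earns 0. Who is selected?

Borda scores:
  Plan H: 5·0 + 7·2 + 3·1 + 11·0 = 17
  Plan C: 5·2 + 7·0 + 3·2 + 11·1 = 27
  Plan D: 5·1 + 7·1 + 3·0 + 11·2 = 34
Plan D has the highest total.

Plan D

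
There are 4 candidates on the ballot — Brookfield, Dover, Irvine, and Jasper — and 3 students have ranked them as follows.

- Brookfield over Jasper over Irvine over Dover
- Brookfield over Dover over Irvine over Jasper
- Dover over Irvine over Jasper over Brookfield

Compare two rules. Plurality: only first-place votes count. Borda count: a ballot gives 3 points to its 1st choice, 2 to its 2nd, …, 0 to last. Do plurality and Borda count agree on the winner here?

Plurality first-place counts: Brookfield 2, Dover 1, Irvine 0, Jasper 0 → Brookfield.
Borda totals: Brookfield 6, Dover 5, Irvine 4, Jasper 3 → Brookfield.
The two rules agree on Brookfield.

Yes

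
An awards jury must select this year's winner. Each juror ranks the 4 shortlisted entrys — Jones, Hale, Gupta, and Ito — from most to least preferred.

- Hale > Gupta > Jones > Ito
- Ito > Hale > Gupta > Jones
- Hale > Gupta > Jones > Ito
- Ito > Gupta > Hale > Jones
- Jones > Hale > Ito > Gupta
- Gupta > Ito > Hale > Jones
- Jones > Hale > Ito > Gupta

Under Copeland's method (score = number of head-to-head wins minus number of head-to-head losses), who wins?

Pairwise results:
  Jones vs Hale: Hale wins 5–2.
  Jones vs Gupta: Gupta wins 5–2.
  Jones vs Ito: Jones wins 4–3.
  Hale vs Gupta: Hale wins 5–2.
  Hale vs Ito: Hale wins 4–3.
  Gupta vs Ito: Ito wins 4–3.
Copeland scores (wins − losses):
  Jones: 1 − 2 = -1
  Hale: 3 − 0 = 3
  Gupta: 1 − 2 = -1
  Ito: 1 − 2 = -1
Hale has the best Copeland score.

Hale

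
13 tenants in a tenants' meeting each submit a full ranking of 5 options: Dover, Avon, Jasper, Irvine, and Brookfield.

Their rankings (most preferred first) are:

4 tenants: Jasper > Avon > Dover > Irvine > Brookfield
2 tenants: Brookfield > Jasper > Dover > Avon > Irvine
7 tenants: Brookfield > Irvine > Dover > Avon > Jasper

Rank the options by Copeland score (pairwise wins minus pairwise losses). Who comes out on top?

Brookfield

Pairwise results:
  Dover vs Avon: Dover wins 9–4.
  Dover vs Jasper: Dover wins 7–6.
  Dover vs Irvine: Irvine wins 7–6.
  Dover vs Brookfield: Brookfield wins 9–4.
  Avon vs Jasper: Avon wins 7–6.
  Avon vs Irvine: Irvine wins 7–6.
  Avon vs Brookfield: Brookfield wins 9–4.
  Jasper vs Irvine: Irvine wins 7–6.
  Jasper vs Brookfield: Brookfield wins 9–4.
  Irvine vs Brookfield: Brookfield wins 9–4.
Copeland scores (wins − losses):
  Dover: 2 − 2 = 0
  Avon: 1 − 3 = -2
  Jasper: 0 − 4 = -4
  Irvine: 3 − 1 = 2
  Brookfield: 4 − 0 = 4
Brookfield has the best Copeland score.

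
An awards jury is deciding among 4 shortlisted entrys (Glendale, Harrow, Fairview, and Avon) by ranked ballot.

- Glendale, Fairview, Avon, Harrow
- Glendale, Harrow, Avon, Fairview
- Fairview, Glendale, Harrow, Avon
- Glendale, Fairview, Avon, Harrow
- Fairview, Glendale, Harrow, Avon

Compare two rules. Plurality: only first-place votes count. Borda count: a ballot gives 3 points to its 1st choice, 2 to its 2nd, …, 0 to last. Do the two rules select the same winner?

Plurality first-place counts: Glendale 3, Harrow 0, Fairview 2, Avon 0 → Glendale.
Borda totals: Glendale 13, Harrow 4, Fairview 10, Avon 3 → Glendale.
The two rules agree on Glendale.

Yes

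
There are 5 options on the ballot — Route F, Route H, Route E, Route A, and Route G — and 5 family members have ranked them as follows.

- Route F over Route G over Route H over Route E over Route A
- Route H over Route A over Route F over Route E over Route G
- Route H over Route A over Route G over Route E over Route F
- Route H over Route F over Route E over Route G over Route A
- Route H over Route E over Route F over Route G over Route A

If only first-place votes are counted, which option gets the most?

First-place vote totals:
  Route F: 1
  Route H: 4
  Route E: 0
  Route A: 0
  Route G: 0
Route H has the most first-place votes.

Route H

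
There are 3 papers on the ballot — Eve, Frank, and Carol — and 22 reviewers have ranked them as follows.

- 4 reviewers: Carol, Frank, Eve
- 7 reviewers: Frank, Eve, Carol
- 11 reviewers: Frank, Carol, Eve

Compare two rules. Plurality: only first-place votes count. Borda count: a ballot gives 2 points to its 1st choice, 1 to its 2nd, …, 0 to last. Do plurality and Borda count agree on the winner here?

Plurality first-place counts: Eve 0, Frank 18, Carol 4 → Frank.
Borda totals: Eve 7, Frank 40, Carol 19 → Frank.
The two rules agree on Frank.

Yes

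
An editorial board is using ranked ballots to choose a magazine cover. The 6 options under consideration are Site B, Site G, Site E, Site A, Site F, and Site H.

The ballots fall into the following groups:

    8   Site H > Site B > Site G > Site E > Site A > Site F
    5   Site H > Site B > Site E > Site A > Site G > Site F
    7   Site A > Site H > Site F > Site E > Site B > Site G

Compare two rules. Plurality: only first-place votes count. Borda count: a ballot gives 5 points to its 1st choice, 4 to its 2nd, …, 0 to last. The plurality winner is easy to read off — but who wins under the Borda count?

Site H

Plurality first-place counts: Site B 0, Site G 0, Site E 0, Site A 7, Site F 0, Site H 13 → Site H.
Borda totals: Site B 59, Site G 29, Site E 45, Site A 53, Site F 21, Site H 93 → Site H.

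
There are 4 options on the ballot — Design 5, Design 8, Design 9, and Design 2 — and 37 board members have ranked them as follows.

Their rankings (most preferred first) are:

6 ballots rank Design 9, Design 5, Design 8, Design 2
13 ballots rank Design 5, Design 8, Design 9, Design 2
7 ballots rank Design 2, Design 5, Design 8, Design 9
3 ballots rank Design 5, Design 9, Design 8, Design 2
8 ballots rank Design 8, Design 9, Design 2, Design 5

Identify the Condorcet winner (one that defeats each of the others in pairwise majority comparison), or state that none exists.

Design 5

Head-to-head results (37 voters total):
Design 5 vs Design 8: Design 5 wins 29–8.
Design 5 vs Design 9: Design 5 wins 23–14.
Design 5 vs Design 2: Design 5 wins 22–15.
Design 8 vs Design 9: Design 8 wins 28–9.
Design 8 vs Design 2: Design 8 wins 30–7.
Design 9 vs Design 2: Design 9 wins 30–7.
Design 5 beats each rival — Design 8 (29–8), Design 9 (23–14), Design 2 (22–15) — so Design 5 is the Condorcet winner.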